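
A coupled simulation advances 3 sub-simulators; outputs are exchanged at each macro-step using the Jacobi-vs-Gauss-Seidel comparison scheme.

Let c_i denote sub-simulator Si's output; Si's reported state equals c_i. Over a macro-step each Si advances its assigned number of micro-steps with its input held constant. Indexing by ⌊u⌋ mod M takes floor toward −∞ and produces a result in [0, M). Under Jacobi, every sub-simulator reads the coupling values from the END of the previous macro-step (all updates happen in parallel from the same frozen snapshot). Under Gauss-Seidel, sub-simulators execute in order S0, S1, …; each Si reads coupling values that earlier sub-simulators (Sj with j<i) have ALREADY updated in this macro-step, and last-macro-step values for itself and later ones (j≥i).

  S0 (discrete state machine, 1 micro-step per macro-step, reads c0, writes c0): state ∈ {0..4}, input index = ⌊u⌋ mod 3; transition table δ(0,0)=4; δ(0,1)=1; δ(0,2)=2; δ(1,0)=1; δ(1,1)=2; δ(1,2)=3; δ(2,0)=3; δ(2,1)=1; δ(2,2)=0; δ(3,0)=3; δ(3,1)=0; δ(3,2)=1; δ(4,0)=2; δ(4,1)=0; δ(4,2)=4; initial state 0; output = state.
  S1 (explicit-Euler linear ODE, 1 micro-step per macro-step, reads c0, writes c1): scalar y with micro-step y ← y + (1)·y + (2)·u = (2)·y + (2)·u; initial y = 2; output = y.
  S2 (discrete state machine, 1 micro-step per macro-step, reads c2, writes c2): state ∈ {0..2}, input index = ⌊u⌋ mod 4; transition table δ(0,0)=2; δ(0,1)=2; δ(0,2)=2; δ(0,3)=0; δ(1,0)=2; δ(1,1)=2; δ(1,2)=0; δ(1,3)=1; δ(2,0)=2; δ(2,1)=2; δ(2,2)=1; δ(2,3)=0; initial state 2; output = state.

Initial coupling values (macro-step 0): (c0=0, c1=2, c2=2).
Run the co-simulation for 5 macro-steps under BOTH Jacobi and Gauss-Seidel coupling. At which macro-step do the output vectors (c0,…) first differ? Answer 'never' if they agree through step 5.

[Jacobi] macro 1: S0 reads c0=0 → after 1×micro: 4; S1 reads c0=0 → after 1×micro: 4; S2 reads c2=2 → after 1×micro: 1 ⇒ (c0=4, c1=4, c2=1)
[Jacobi] macro 2: S0 reads c0=4 → after 1×micro: 0; S1 reads c0=4 → after 1×micro: 16; S2 reads c2=1 → after 1×micro: 2 ⇒ (c0=0, c1=16, c2=2)
[Jacobi] macro 3: S0 reads c0=0 → after 1×micro: 4; S1 reads c0=0 → after 1×micro: 32; S2 reads c2=2 → after 1×micro: 1 ⇒ (c0=4, c1=32, c2=1)
[Jacobi] macro 4: S0 reads c0=4 → after 1×micro: 0; S1 reads c0=4 → after 1×micro: 72; S2 reads c2=1 → after 1×micro: 2 ⇒ (c0=0, c1=72, c2=2)
[Jacobi] macro 5: S0 reads c0=0 → after 1×micro: 4; S1 reads c0=0 → after 1×micro: 144; S2 reads c2=2 → after 1×micro: 1 ⇒ (c0=4, c1=144, c2=1)
[Gauss-Seidel] macro 1: S0 reads c0=0 → after 1×micro: 4; S1 reads c0=4 → after 1×micro: 12; S2 reads c2=2 → after 1×micro: 1 ⇒ (c0=4, c1=12, c2=1)
[Gauss-Seidel] macro 2: S0 reads c0=4 → after 1×micro: 0; S1 reads c0=0 → after 1×micro: 24; S2 reads c2=1 → after 1×micro: 2 ⇒ (c0=0, c1=24, c2=2)
[Gauss-Seidel] macro 3: S0 reads c0=0 → after 1×micro: 4; S1 reads c0=4 → after 1×micro: 56; S2 reads c2=2 → after 1×micro: 1 ⇒ (c0=4, c1=56, c2=1)
[Gauss-Seidel] macro 4: S0 reads c0=4 → after 1×micro: 0; S1 reads c0=0 → after 1×micro: 112; S2 reads c2=1 → after 1×micro: 2 ⇒ (c0=0, c1=112, c2=2)
[Gauss-Seidel] macro 5: S0 reads c0=0 → after 1×micro: 4; S1 reads c0=4 → after 1×micro: 232; S2 reads c2=2 → after 1×micro: 1 ⇒ (c0=4, c1=232, c2=1)

first divergence at macro-step: 1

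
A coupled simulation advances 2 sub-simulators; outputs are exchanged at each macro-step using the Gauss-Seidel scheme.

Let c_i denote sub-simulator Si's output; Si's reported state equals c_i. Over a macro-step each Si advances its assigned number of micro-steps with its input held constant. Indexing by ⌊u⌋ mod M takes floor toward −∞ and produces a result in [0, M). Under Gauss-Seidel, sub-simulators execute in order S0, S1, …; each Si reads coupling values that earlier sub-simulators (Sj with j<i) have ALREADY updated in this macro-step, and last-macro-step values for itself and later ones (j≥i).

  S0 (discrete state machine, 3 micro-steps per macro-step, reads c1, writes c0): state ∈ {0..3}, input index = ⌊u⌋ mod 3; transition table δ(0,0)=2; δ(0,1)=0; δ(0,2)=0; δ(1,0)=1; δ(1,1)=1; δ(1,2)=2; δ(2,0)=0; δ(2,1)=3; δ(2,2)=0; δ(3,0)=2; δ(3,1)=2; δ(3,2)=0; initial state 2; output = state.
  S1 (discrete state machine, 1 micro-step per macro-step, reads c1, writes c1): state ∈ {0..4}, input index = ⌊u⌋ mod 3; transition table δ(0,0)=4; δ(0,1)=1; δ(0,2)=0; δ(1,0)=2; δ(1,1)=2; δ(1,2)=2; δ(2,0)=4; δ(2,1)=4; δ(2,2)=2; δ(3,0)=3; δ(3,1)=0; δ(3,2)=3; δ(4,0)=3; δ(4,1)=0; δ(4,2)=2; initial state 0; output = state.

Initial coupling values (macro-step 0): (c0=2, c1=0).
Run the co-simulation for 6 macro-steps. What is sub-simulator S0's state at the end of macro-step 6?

S0 state at macro-step 6 = 3

macro 1: S0 reads c1=0 → after 3×micro: 0; S1 reads c1=0 → after 1×micro: 4 ⇒ (c0=0, c1=4)
macro 2: S0 reads c1=4 → after 3×micro: 0; S1 reads c1=4 → after 1×micro: 0 ⇒ (c0=0, c1=0)
macro 3: S0 reads c1=0 → after 3×micro: 2; S1 reads c1=0 → after 1×micro: 4 ⇒ (c0=2, c1=4)
macro 4: S0 reads c1=4 → after 3×micro: 3; S1 reads c1=4 → after 1×micro: 0 ⇒ (c0=3, c1=0)
macro 5: S0 reads c1=0 → after 3×micro: 2; S1 reads c1=0 → after 1×micro: 4 ⇒ (c0=2, c1=4)
macro 6: S0 reads c1=4 → after 3×micro: 3; S1 reads c1=4 → after 1×micro: 0 ⇒ (c0=3, c1=0)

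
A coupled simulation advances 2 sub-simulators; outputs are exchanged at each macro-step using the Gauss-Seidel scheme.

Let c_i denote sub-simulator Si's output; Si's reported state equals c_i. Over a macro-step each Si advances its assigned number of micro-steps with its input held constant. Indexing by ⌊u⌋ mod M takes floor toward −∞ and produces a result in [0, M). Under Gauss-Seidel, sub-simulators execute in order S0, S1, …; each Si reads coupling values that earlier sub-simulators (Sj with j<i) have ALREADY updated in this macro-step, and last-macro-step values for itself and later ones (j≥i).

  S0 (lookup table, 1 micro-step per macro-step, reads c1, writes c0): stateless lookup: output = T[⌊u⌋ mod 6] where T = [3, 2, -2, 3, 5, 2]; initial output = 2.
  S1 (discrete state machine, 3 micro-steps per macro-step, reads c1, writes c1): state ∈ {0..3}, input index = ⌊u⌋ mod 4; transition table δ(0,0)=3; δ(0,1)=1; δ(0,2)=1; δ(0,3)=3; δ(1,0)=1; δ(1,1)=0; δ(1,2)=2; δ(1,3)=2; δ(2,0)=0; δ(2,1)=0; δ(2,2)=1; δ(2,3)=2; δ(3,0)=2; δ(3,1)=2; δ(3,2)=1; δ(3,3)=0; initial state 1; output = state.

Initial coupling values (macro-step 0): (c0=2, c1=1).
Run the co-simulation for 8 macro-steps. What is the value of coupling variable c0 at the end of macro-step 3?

macro 1: S0 reads c1=1 → after 1×micro: 2; S1 reads c1=1 → after 3×micro: 0 ⇒ (c0=2, c1=0)
macro 2: S0 reads c1=0 → after 1×micro: 3; S1 reads c1=0 → after 3×micro: 0 ⇒ (c0=3, c1=0)
macro 3: S0 reads c1=0 → after 1×micro: 3; S1 reads c1=0 → after 3×micro: 0 ⇒ (c0=3, c1=0)
macro 4: S0 reads c1=0 → after 1×micro: 3; S1 reads c1=0 → after 3×micro: 0 ⇒ (c0=3, c1=0)
macro 5: S0 reads c1=0 → after 1×micro: 3; S1 reads c1=0 → after 3×micro: 0 ⇒ (c0=3, c1=0)
macro 6: S0 reads c1=0 → after 1×micro: 3; S1 reads c1=0 → after 3×micro: 0 ⇒ (c0=3, c1=0)
macro 7: S0 reads c1=0 → after 1×micro: 3; S1 reads c1=0 → after 3×micro: 0 ⇒ (c0=3, c1=0)
macro 8: S0 reads c1=0 → after 1×micro: 3; S1 reads c1=0 → after 3×micro: 0 ⇒ (c0=3, c1=0)

c0 at macro-step 3 = 3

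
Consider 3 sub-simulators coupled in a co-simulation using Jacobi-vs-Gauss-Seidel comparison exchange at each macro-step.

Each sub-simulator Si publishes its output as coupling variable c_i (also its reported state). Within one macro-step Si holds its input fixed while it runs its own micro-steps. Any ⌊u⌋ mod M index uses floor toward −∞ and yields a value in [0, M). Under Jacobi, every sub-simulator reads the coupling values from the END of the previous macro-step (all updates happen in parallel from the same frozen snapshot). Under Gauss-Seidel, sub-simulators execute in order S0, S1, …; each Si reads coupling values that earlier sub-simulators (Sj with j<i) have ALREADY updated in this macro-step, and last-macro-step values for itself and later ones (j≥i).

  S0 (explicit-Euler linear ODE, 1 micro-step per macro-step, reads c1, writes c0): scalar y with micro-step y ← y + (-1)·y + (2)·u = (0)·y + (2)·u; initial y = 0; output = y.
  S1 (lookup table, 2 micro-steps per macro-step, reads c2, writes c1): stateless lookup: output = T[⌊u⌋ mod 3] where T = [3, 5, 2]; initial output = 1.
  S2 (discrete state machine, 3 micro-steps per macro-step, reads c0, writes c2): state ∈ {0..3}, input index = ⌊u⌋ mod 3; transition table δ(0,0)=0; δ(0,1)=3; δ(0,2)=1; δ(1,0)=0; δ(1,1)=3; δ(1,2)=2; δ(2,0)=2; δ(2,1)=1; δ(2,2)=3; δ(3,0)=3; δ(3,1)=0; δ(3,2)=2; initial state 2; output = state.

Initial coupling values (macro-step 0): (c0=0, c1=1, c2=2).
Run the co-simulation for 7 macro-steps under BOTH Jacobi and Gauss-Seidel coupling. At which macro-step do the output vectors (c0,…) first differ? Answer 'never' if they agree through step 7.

first divergence at macro-step: 1

[Jacobi] macro 1: S0 reads c1=1 → after 1×micro: 2; S1 reads c2=2 → after 2×micro: 2; S2 reads c0=0 → after 3×micro: 2 ⇒ (c0=2, c1=2, c2=2)
[Jacobi] macro 2: S0 reads c1=2 → after 1×micro: 4; S1 reads c2=2 → after 2×micro: 2; S2 reads c0=2 → after 3×micro: 3 ⇒ (c0=4, c1=2, c2=3)
[Jacobi] macro 3: S0 reads c1=2 → after 1×micro: 4; S1 reads c2=3 → after 2×micro: 3; S2 reads c0=4 → after 3×micro: 0 ⇒ (c0=4, c1=3, c2=0)
[Jacobi] macro 4: S0 reads c1=3 → after 1×micro: 6; S1 reads c2=0 → after 2×micro: 3; S2 reads c0=4 → after 3×micro: 3 ⇒ (c0=6, c1=3, c2=3)
[Jacobi] macro 5: S0 reads c1=3 → after 1×micro: 6; S1 reads c2=3 → after 2×micro: 3; S2 reads c0=6 → after 3×micro: 3 ⇒ (c0=6, c1=3, c2=3)
[Jacobi] macro 6: S0 reads c1=3 → after 1×micro: 6; S1 reads c2=3 → after 2×micro: 3; S2 reads c0=6 → after 3×micro: 3 ⇒ (c0=6, c1=3, c2=3)
[Jacobi] macro 7: S0 reads c1=3 → after 1×micro: 6; S1 reads c2=3 → after 2×micro: 3; S2 reads c0=6 → after 3×micro: 3 ⇒ (c0=6, c1=3, c2=3)
[Gauss-Seidel] macro 1: S0 reads c1=1 → after 1×micro: 2; S1 reads c2=2 → after 2×micro: 2; S2 reads c0=2 → after 3×micro: 3 ⇒ (c0=2, c1=2, c2=3)
[Gauss-Seidel] macro 2: S0 reads c1=2 → after 1×micro: 4; S1 reads c2=3 → after 2×micro: 3; S2 reads c0=4 → after 3×micro: 0 ⇒ (c0=4, c1=3, c2=0)
[Gauss-Seidel] macro 3: S0 reads c1=3 → after 1×micro: 6; S1 reads c2=0 → after 2×micro: 3; S2 reads c0=6 → after 3×micro: 0 ⇒ (c0=6, c1=3, c2=0)
[Gauss-Seidel] macro 4: S0 reads c1=3 → after 1×micro: 6; S1 reads c2=0 → after 2×micro: 3; S2 reads c0=6 → after 3×micro: 0 ⇒ (c0=6, c1=3, c2=0)
[Gauss-Seidel] macro 5: S0 reads c1=3 → after 1×micro: 6; S1 reads c2=0 → after 2×micro: 3; S2 reads c0=6 → after 3×micro: 0 ⇒ (c0=6, c1=3, c2=0)
[Gauss-Seidel] macro 6: S0 reads c1=3 → after 1×micro: 6; S1 reads c2=0 → after 2×micro: 3; S2 reads c0=6 → after 3×micro: 0 ⇒ (c0=6, c1=3, c2=0)
[Gauss-Seidel] macro 7: S0 reads c1=3 → after 1×micro: 6; S1 reads c2=0 → after 2×micro: 3; S2 reads c0=6 → after 3×micro: 0 ⇒ (c0=6, c1=3, c2=0)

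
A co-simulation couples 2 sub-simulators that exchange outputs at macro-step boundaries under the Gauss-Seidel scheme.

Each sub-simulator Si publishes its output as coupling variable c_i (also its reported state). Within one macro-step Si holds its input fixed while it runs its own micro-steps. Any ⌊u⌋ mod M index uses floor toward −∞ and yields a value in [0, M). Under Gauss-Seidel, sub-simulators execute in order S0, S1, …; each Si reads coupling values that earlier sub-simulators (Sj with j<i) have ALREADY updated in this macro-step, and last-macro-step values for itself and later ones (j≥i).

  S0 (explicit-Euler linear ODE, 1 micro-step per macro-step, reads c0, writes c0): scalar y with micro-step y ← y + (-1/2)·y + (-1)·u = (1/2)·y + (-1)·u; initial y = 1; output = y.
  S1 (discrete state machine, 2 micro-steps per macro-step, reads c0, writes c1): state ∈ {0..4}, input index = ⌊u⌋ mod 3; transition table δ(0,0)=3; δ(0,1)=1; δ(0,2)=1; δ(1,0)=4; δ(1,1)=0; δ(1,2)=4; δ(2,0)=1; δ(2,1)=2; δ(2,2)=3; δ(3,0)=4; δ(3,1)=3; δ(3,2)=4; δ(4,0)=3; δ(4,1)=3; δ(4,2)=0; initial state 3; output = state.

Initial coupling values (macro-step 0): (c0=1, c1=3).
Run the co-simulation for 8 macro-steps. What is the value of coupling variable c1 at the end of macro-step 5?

c1 at macro-step 5 = 0

macro 1: S0 reads c0=1 → after 1×micro: -1/2; S1 reads c0=-1/2 → after 2×micro: 0 ⇒ (c0=-1/2, c1=0)
macro 2: S0 reads c0=-1/2 → after 1×micro: 1/4; S1 reads c0=1/4 → after 2×micro: 4 ⇒ (c0=1/4, c1=4)
macro 3: S0 reads c0=1/4 → after 1×micro: -1/8; S1 reads c0=-1/8 → after 2×micro: 1 ⇒ (c0=-1/8, c1=1)
macro 4: S0 reads c0=-1/8 → after 1×micro: 1/16; S1 reads c0=1/16 → after 2×micro: 3 ⇒ (c0=1/16, c1=3)
macro 5: S0 reads c0=1/16 → after 1×micro: -1/32; S1 reads c0=-1/32 → after 2×micro: 0 ⇒ (c0=-1/32, c1=0)
macro 6: S0 reads c0=-1/32 → after 1×micro: 1/64; S1 reads c0=1/64 → after 2×micro: 4 ⇒ (c0=1/64, c1=4)
macro 7: S0 reads c0=1/64 → after 1×micro: -1/128; S1 reads c0=-1/128 → after 2×micro: 1 ⇒ (c0=-1/128, c1=1)
macro 8: S0 reads c0=-1/128 → after 1×micro: 1/256; S1 reads c0=1/256 → after 2×micro: 3 ⇒ (c0=1/256, c1=3)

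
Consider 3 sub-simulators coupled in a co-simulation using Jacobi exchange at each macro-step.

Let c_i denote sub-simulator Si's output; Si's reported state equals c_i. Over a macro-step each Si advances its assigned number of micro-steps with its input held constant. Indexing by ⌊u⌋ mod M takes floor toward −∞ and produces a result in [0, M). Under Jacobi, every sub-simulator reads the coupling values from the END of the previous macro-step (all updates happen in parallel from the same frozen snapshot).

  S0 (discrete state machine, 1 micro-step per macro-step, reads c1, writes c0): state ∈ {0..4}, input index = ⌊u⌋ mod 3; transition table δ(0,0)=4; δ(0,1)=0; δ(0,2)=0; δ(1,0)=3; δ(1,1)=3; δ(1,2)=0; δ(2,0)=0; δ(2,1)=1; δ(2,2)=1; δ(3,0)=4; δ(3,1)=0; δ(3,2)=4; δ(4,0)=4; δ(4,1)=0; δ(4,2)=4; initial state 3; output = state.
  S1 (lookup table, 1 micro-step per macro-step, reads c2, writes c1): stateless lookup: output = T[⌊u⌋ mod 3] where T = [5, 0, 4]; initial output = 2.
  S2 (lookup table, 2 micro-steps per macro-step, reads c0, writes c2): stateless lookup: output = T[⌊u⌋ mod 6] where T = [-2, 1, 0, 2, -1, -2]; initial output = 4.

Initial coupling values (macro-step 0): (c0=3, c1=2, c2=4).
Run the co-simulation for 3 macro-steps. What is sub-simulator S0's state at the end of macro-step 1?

S0 state at macro-step 1 = 4

macro 1: S0 reads c1=2 → after 1×micro: 4; S1 reads c2=4 → after 1×micro: 0; S2 reads c0=3 → after 2×micro: 2 ⇒ (c0=4, c1=0, c2=2)
macro 2: S0 reads c1=0 → after 1×micro: 4; S1 reads c2=2 → after 1×micro: 4; S2 reads c0=4 → after 2×micro: -1 ⇒ (c0=4, c1=4, c2=-1)
macro 3: S0 reads c1=4 → after 1×micro: 0; S1 reads c2=-1 → after 1×micro: 4; S2 reads c0=4 → after 2×micro: -1 ⇒ (c0=0, c1=4, c2=-1)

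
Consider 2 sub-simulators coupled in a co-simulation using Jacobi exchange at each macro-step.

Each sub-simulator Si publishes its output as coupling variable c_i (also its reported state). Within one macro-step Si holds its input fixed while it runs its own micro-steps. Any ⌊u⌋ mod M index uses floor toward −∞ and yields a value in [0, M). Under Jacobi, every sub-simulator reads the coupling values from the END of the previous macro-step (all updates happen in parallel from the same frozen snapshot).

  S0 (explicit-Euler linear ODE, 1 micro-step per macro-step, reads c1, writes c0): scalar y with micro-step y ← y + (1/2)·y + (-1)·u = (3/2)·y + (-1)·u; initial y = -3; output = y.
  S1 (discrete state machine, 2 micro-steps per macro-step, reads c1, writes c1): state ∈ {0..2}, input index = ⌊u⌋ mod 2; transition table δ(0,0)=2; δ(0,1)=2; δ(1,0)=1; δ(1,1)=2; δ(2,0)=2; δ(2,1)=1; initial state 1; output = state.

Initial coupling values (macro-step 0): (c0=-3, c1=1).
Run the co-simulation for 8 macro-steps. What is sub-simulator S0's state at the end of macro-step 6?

macro 1: S0 reads c1=1 → after 1×micro: -11/2; S1 reads c1=1 → after 2×micro: 1 ⇒ (c0=-11/2, c1=1)
macro 2: S0 reads c1=1 → after 1×micro: -37/4; S1 reads c1=1 → after 2×micro: 1 ⇒ (c0=-37/4, c1=1)
macro 3: S0 reads c1=1 → after 1×micro: -119/8; S1 reads c1=1 → after 2×micro: 1 ⇒ (c0=-119/8, c1=1)
macro 4: S0 reads c1=1 → after 1×micro: -373/16; S1 reads c1=1 → after 2×micro: 1 ⇒ (c0=-373/16, c1=1)
macro 5: S0 reads c1=1 → after 1×micro: -1151/32; S1 reads c1=1 → after 2×micro: 1 ⇒ (c0=-1151/32, c1=1)
macro 6: S0 reads c1=1 → after 1×micro: -3517/64; S1 reads c1=1 → after 2×micro: 1 ⇒ (c0=-3517/64, c1=1)
macro 7: S0 reads c1=1 → after 1×micro: -10679/128; S1 reads c1=1 → after 2×micro: 1 ⇒ (c0=-10679/128, c1=1)
macro 8: S0 reads c1=1 → after 1×micro: -32293/256; S1 reads c1=1 → after 2×micro: 1 ⇒ (c0=-32293/256, c1=1)

S0 state at macro-step 6 = -3517/64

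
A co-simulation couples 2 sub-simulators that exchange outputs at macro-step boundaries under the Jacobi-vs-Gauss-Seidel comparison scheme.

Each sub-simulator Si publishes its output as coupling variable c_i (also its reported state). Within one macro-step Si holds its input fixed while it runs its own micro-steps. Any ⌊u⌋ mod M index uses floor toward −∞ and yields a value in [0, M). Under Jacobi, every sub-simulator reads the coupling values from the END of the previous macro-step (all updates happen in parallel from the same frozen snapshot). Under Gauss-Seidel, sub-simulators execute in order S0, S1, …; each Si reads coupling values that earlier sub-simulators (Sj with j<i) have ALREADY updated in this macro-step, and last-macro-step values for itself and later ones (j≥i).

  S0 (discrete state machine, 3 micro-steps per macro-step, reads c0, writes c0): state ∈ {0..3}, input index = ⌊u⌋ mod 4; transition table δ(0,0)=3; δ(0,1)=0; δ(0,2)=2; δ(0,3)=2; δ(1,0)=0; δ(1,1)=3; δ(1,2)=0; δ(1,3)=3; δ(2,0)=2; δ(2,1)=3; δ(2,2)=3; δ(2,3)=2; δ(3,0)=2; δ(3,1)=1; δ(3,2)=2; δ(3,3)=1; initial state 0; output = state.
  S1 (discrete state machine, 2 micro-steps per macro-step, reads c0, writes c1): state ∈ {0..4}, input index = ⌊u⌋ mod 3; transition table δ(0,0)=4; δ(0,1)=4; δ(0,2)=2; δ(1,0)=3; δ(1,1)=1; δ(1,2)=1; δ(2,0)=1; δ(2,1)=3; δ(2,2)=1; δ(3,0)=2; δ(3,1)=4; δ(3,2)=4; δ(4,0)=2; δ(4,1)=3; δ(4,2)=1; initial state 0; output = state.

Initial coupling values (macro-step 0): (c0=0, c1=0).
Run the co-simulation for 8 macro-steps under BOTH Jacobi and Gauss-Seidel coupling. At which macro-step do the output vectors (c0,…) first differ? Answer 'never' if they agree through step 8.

[Jacobi] macro 1: S0 reads c0=0 → after 3×micro: 2; S1 reads c0=0 → after 2×micro: 2 ⇒ (c0=2, c1=2)
[Jacobi] macro 2: S0 reads c0=2 → after 3×micro: 3; S1 reads c0=2 → after 2×micro: 1 ⇒ (c0=3, c1=1)
[Jacobi] macro 3: S0 reads c0=3 → after 3×micro: 1; S1 reads c0=3 → after 2×micro: 2 ⇒ (c0=1, c1=2)
[Jacobi] macro 4: S0 reads c0=1 → after 3×micro: 3; S1 reads c0=1 → after 2×micro: 4 ⇒ (c0=3, c1=4)
[Jacobi] macro 5: S0 reads c0=3 → after 3×micro: 1; S1 reads c0=3 → after 2×micro: 1 ⇒ (c0=1, c1=1)
[Jacobi] macro 6: S0 reads c0=1 → after 3×micro: 3; S1 reads c0=1 → after 2×micro: 1 ⇒ (c0=3, c1=1)
[Jacobi] macro 7: S0 reads c0=3 → after 3×micro: 1; S1 reads c0=3 → after 2×micro: 2 ⇒ (c0=1, c1=2)
[Jacobi] macro 8: S0 reads c0=1 → after 3×micro: 3; S1 reads c0=1 → after 2×micro: 4 ⇒ (c0=3, c1=4)
[Gauss-Seidel] macro 1: S0 reads c0=0 → after 3×micro: 2; S1 reads c0=2 → after 2×micro: 1 ⇒ (c0=2, c1=1)
[Gauss-Seidel] macro 2: S0 reads c0=2 → after 3×micro: 3; S1 reads c0=3 → after 2×micro: 2 ⇒ (c0=3, c1=2)
[Gauss-Seidel] macro 3: S0 reads c0=3 → after 3×micro: 1; S1 reads c0=1 → after 2×micro: 4 ⇒ (c0=1, c1=4)
[Gauss-Seidel] macro 4: S0 reads c0=1 → after 3×micro: 3; S1 reads c0=3 → after 2×micro: 1 ⇒ (c0=3, c1=1)
[Gauss-Seidel] macro 5: S0 reads c0=3 → after 3×micro: 1; S1 reads c0=1 → after 2×micro: 1 ⇒ (c0=1, c1=1)
[Gauss-Seidel] macro 6: S0 reads c0=1 → after 3×micro: 3; S1 reads c0=3 → after 2×micro: 2 ⇒ (c0=3, c1=2)
[Gauss-Seidel] macro 7: S0 reads c0=3 → after 3×micro: 1; S1 reads c0=1 → after 2×micro: 4 ⇒ (c0=1, c1=4)
[Gauss-Seidel] macro 8: S0 reads c0=1 → after 3×micro: 3; S1 reads c0=3 → after 2×micro: 1 ⇒ (c0=3, c1=1)

first divergence at macro-step: 1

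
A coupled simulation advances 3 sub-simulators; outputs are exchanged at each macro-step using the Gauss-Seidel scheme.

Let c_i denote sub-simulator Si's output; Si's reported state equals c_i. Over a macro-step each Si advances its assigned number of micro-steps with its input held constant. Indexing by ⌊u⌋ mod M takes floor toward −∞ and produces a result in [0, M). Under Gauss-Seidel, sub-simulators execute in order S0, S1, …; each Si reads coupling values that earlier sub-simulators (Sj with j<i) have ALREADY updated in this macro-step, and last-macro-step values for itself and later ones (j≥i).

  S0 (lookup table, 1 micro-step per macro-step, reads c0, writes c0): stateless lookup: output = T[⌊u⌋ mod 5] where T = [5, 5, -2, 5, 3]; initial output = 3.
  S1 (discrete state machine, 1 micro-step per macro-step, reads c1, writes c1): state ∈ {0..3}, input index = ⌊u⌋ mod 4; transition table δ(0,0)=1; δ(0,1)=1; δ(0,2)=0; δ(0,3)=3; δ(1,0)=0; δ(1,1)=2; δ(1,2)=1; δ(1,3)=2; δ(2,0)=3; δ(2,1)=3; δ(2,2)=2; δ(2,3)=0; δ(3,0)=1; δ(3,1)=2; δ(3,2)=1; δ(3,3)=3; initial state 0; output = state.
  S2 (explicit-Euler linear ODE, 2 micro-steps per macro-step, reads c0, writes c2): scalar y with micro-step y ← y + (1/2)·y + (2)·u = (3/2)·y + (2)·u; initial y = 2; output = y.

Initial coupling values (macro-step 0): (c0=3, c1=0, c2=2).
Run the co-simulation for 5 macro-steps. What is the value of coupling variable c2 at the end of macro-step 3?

macro 1: S0 reads c0=3 → after 1×micro: 5; S1 reads c1=0 → after 1×micro: 1; S2 reads c0=5 → after 2×micro: 59/2 ⇒ (c0=5, c1=1, c2=59/2)
macro 2: S0 reads c0=5 → after 1×micro: 5; S1 reads c1=1 → after 1×micro: 2; S2 reads c0=5 → after 2×micro: 731/8 ⇒ (c0=5, c1=2, c2=731/8)
macro 3: S0 reads c0=5 → after 1×micro: 5; S1 reads c1=2 → after 1×micro: 2; S2 reads c0=5 → after 2×micro: 7379/32 ⇒ (c0=5, c1=2, c2=7379/32)
macro 4: S0 reads c0=5 → after 1×micro: 5; S1 reads c1=2 → after 1×micro: 2; S2 reads c0=5 → after 2×micro: 69611/128 ⇒ (c0=5, c1=2, c2=69611/128)
macro 5: S0 reads c0=5 → after 1×micro: 5; S1 reads c1=2 → after 1×micro: 2; S2 reads c0=5 → after 2×micro: 639299/512 ⇒ (c0=5, c1=2, c2=639299/512)

c2 at macro-step 3 = 7379/32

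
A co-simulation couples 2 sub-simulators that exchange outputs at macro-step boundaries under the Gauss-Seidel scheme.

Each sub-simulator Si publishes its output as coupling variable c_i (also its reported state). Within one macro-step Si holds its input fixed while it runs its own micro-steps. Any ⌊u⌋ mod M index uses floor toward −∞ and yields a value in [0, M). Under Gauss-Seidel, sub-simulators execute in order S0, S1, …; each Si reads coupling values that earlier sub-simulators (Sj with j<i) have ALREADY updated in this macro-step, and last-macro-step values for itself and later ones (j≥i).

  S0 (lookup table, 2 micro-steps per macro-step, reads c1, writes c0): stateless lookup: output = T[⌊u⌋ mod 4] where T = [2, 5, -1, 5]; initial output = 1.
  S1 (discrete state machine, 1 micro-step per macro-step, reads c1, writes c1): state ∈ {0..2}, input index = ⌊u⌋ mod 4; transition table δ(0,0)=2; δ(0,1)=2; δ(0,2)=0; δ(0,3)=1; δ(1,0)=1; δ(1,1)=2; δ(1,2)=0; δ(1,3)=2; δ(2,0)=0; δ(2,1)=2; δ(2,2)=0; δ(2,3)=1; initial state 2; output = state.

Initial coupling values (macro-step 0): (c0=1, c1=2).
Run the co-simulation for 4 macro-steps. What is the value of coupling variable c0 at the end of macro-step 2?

macro 1: S0 reads c1=2 → after 2×micro: -1; S1 reads c1=2 → after 1×micro: 0 ⇒ (c0=-1, c1=0)
macro 2: S0 reads c1=0 → after 2×micro: 2; S1 reads c1=0 → after 1×micro: 2 ⇒ (c0=2, c1=2)
macro 3: S0 reads c1=2 → after 2×micro: -1; S1 reads c1=2 → after 1×micro: 0 ⇒ (c0=-1, c1=0)
macro 4: S0 reads c1=0 → after 2×micro: 2; S1 reads c1=0 → after 1×micro: 2 ⇒ (c0=2, c1=2)

c0 at macro-step 2 = 2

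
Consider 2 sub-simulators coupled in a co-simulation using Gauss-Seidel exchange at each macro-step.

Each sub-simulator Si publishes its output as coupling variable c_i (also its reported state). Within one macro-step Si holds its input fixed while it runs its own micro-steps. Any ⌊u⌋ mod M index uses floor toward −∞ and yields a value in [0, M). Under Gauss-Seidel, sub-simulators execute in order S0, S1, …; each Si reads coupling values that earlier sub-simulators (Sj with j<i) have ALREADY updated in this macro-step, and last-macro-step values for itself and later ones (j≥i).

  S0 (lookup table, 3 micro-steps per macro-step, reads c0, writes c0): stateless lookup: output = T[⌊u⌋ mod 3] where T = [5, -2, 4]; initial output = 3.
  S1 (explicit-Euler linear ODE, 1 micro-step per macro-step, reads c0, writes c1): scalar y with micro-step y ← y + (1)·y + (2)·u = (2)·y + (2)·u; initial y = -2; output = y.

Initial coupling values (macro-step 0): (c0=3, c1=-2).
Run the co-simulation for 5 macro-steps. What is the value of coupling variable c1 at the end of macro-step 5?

c1 at macro-step 5 = 132

macro 1: S0 reads c0=3 → after 3×micro: 5; S1 reads c0=5 → after 1×micro: 6 ⇒ (c0=5, c1=6)
macro 2: S0 reads c0=5 → after 3×micro: 4; S1 reads c0=4 → after 1×micro: 20 ⇒ (c0=4, c1=20)
macro 3: S0 reads c0=4 → after 3×micro: -2; S1 reads c0=-2 → after 1×micro: 36 ⇒ (c0=-2, c1=36)
macro 4: S0 reads c0=-2 → after 3×micro: -2; S1 reads c0=-2 → after 1×micro: 68 ⇒ (c0=-2, c1=68)
macro 5: S0 reads c0=-2 → after 3×micro: -2; S1 reads c0=-2 → after 1×micro: 132 ⇒ (c0=-2, c1=132)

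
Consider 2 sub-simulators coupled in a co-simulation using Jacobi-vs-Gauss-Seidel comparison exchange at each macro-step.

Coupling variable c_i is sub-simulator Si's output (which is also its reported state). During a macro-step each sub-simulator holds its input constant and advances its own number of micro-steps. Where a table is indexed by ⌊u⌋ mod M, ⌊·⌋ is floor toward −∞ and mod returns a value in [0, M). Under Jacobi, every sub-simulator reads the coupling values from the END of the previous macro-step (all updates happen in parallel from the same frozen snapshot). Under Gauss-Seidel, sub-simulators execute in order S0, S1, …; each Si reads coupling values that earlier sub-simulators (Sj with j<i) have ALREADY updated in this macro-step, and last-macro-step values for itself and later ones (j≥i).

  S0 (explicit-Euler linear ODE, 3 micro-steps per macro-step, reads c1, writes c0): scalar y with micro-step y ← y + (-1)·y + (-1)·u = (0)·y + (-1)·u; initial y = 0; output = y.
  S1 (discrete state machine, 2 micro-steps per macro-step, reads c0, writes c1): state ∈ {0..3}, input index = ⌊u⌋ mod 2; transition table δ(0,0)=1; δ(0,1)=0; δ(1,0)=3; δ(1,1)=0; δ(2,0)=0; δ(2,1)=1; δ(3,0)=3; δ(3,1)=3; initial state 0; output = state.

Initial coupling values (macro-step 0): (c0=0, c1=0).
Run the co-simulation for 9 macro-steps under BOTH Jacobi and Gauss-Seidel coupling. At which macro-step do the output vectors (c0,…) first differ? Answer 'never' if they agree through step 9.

first divergence at macro-step: never

[Jacobi] macro 1: S0 reads c1=0 → after 3×micro: 0; S1 reads c0=0 → after 2×micro: 3 ⇒ (c0=0, c1=3)
[Jacobi] macro 2: S0 reads c1=3 → after 3×micro: -3; S1 reads c0=0 → after 2×micro: 3 ⇒ (c0=-3, c1=3)
[Jacobi] macro 3: S0 reads c1=3 → after 3×micro: -3; S1 reads c0=-3 → after 2×micro: 3 ⇒ (c0=-3, c1=3)
[Jacobi] macro 4: S0 reads c1=3 → after 3×micro: -3; S1 reads c0=-3 → after 2×micro: 3 ⇒ (c0=-3, c1=3)
[Jacobi] macro 5: S0 reads c1=3 → after 3×micro: -3; S1 reads c0=-3 → after 2×micro: 3 ⇒ (c0=-3, c1=3)
[Jacobi] macro 6: S0 reads c1=3 → after 3×micro: -3; S1 reads c0=-3 → after 2×micro: 3 ⇒ (c0=-3, c1=3)
[Jacobi] macro 7: S0 reads c1=3 → after 3×micro: -3; S1 reads c0=-3 → after 2×micro: 3 ⇒ (c0=-3, c1=3)
[Jacobi] macro 8: S0 reads c1=3 → after 3×micro: -3; S1 reads c0=-3 → after 2×micro: 3 ⇒ (c0=-3, c1=3)
[Jacobi] macro 9: S0 reads c1=3 → after 3×micro: -3; S1 reads c0=-3 → after 2×micro: 3 ⇒ (c0=-3, c1=3)
[Gauss-Seidel] macro 1: S0 reads c1=0 → after 3×micro: 0; S1 reads c0=0 → after 2×micro: 3 ⇒ (c0=0, c1=3)
[Gauss-Seidel] macro 2: S0 reads c1=3 → after 3×micro: -3; S1 reads c0=-3 → after 2×micro: 3 ⇒ (c0=-3, c1=3)
[Gauss-Seidel] macro 3: S0 reads c1=3 → after 3×micro: -3; S1 reads c0=-3 → after 2×micro: 3 ⇒ (c0=-3, c1=3)
[Gauss-Seidel] macro 4: S0 reads c1=3 → after 3×micro: -3; S1 reads c0=-3 → after 2×micro: 3 ⇒ (c0=-3, c1=3)
[Gauss-Seidel] macro 5: S0 reads c1=3 → after 3×micro: -3; S1 reads c0=-3 → after 2×micro: 3 ⇒ (c0=-3, c1=3)
[Gauss-Seidel] macro 6: S0 reads c1=3 → after 3×micro: -3; S1 reads c0=-3 → after 2×micro: 3 ⇒ (c0=-3, c1=3)
[Gauss-Seidel] macro 7: S0 reads c1=3 → after 3×micro: -3; S1 reads c0=-3 → after 2×micro: 3 ⇒ (c0=-3, c1=3)
[Gauss-Seidel] macro 8: S0 reads c1=3 → after 3×micro: -3; S1 reads c0=-3 → after 2×micro: 3 ⇒ (c0=-3, c1=3)
[Gauss-Seidel] macro 9: S0 reads c1=3 → after 3×micro: -3; S1 reads c0=-3 → after 2×micro: 3 ⇒ (c0=-3, c1=3)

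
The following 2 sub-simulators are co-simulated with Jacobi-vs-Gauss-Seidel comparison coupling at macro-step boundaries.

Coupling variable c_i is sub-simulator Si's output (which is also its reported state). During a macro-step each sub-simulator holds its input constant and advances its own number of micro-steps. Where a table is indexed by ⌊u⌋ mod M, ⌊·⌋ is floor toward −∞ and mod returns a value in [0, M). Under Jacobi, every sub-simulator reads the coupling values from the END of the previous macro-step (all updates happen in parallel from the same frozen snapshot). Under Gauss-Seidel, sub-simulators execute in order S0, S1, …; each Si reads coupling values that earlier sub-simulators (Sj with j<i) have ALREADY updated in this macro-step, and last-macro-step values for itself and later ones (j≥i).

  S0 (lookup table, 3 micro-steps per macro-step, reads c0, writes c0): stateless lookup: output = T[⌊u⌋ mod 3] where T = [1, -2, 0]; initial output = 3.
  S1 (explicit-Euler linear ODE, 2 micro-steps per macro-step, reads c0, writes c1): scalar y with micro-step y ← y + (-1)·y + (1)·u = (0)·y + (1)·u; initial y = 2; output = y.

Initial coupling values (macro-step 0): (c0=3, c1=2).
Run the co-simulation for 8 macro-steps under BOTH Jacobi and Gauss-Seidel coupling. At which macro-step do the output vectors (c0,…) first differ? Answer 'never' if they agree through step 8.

first divergence at macro-step: 1

[Jacobi] macro 1: S0 reads c0=3 → after 3×micro: 1; S1 reads c0=3 → after 2×micro: 3 ⇒ (c0=1, c1=3)
[Jacobi] macro 2: S0 reads c0=1 → after 3×micro: -2; S1 reads c0=1 → after 2×micro: 1 ⇒ (c0=-2, c1=1)
[Jacobi] macro 3: S0 reads c0=-2 → after 3×micro: -2; S1 reads c0=-2 → after 2×micro: -2 ⇒ (c0=-2, c1=-2)
[Jacobi] macro 4: S0 reads c0=-2 → after 3×micro: -2; S1 reads c0=-2 → after 2×micro: -2 ⇒ (c0=-2, c1=-2)
[Jacobi] macro 5: S0 reads c0=-2 → after 3×micro: -2; S1 reads c0=-2 → after 2×micro: -2 ⇒ (c0=-2, c1=-2)
[Jacobi] macro 6: S0 reads c0=-2 → after 3×micro: -2; S1 reads c0=-2 → after 2×micro: -2 ⇒ (c0=-2, c1=-2)
[Jacobi] macro 7: S0 reads c0=-2 → after 3×micro: -2; S1 reads c0=-2 → after 2×micro: -2 ⇒ (c0=-2, c1=-2)
[Jacobi] macro 8: S0 reads c0=-2 → after 3×micro: -2; S1 reads c0=-2 → after 2×micro: -2 ⇒ (c0=-2, c1=-2)
[Gauss-Seidel] macro 1: S0 reads c0=3 → after 3×micro: 1; S1 reads c0=1 → after 2×micro: 1 ⇒ (c0=1, c1=1)
[Gauss-Seidel] macro 2: S0 reads c0=1 → after 3×micro: -2; S1 reads c0=-2 → after 2×micro: -2 ⇒ (c0=-2, c1=-2)
[Gauss-Seidel] macro 3: S0 reads c0=-2 → after 3×micro: -2; S1 reads c0=-2 → after 2×micro: -2 ⇒ (c0=-2, c1=-2)
[Gauss-Seidel] macro 4: S0 reads c0=-2 → after 3×micro: -2; S1 reads c0=-2 → after 2×micro: -2 ⇒ (c0=-2, c1=-2)
[Gauss-Seidel] macro 5: S0 reads c0=-2 → after 3×micro: -2; S1 reads c0=-2 → after 2×micro: -2 ⇒ (c0=-2, c1=-2)
[Gauss-Seidel] macro 6: S0 reads c0=-2 → after 3×micro: -2; S1 reads c0=-2 → after 2×micro: -2 ⇒ (c0=-2, c1=-2)
[Gauss-Seidel] macro 7: S0 reads c0=-2 → after 3×micro: -2; S1 reads c0=-2 → after 2×micro: -2 ⇒ (c0=-2, c1=-2)
[Gauss-Seidel] macro 8: S0 reads c0=-2 → after 3×micro: -2; S1 reads c0=-2 → after 2×micro: -2 ⇒ (c0=-2, c1=-2)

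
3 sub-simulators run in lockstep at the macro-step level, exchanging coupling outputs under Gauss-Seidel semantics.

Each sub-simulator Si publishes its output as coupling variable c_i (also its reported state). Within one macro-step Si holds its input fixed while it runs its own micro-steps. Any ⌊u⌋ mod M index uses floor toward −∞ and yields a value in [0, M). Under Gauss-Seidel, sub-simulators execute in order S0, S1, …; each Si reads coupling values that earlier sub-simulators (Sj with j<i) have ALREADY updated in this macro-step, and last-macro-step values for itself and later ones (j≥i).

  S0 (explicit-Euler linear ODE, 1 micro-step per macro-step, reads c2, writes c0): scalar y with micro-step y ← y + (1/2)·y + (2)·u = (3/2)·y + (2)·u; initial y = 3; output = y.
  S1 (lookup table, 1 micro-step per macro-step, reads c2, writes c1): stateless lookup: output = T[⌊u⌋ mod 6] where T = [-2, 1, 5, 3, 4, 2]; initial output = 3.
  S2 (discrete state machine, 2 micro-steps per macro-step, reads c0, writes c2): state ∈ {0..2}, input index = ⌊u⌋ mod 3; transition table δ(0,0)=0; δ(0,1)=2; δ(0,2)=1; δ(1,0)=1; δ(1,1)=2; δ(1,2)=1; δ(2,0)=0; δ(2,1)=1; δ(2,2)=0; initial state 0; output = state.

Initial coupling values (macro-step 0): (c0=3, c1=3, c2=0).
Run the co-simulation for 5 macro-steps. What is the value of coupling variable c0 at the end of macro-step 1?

c0 at macro-step 1 = 9/2

macro 1: S0 reads c2=0 → after 1×micro: 9/2; S1 reads c2=0 → after 1×micro: -2; S2 reads c0=9/2 → after 2×micro: 1 ⇒ (c0=9/2, c1=-2, c2=1)
macro 2: S0 reads c2=1 → after 1×micro: 35/4; S1 reads c2=1 → after 1×micro: 1; S2 reads c0=35/4 → after 2×micro: 1 ⇒ (c0=35/4, c1=1, c2=1)
macro 3: S0 reads c2=1 → after 1×micro: 121/8; S1 reads c2=1 → after 1×micro: 1; S2 reads c0=121/8 → after 2×micro: 1 ⇒ (c0=121/8, c1=1, c2=1)
macro 4: S0 reads c2=1 → after 1×micro: 395/16; S1 reads c2=1 → after 1×micro: 1; S2 reads c0=395/16 → after 2×micro: 1 ⇒ (c0=395/16, c1=1, c2=1)
macro 5: S0 reads c2=1 → after 1×micro: 1249/32; S1 reads c2=1 → after 1×micro: 1; S2 reads c0=1249/32 → after 2×micro: 1 ⇒ (c0=1249/32, c1=1, c2=1)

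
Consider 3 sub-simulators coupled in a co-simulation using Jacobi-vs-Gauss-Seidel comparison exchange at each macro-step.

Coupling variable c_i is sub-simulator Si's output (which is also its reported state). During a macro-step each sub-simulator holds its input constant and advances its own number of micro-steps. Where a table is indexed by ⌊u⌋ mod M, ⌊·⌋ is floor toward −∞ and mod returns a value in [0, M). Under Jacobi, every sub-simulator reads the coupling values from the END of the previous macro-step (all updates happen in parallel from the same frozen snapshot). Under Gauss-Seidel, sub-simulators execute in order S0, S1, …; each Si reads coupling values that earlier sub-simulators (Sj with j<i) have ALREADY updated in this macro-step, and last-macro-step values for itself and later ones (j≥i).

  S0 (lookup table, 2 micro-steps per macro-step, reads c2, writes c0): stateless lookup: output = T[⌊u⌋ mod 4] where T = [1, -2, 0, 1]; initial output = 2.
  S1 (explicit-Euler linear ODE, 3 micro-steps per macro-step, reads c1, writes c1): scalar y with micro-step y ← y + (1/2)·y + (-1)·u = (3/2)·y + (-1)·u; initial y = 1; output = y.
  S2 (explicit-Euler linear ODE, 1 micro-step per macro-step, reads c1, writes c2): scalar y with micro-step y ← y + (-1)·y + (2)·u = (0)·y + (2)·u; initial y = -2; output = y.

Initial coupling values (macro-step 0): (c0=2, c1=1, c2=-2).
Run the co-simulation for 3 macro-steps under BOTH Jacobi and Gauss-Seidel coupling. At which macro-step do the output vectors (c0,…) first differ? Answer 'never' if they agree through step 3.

[Jacobi] macro 1: S0 reads c2=-2 → after 2×micro: 0; S1 reads c1=1 → after 3×micro: -11/8; S2 reads c1=1 → after 1×micro: 2 ⇒ (c0=0, c1=-11/8, c2=2)
[Jacobi] macro 2: S0 reads c2=2 → after 2×micro: 0; S1 reads c1=-11/8 → after 3×micro: 121/64; S2 reads c1=-11/8 → after 1×micro: -11/4 ⇒ (c0=0, c1=121/64, c2=-11/4)
[Jacobi] macro 3: S0 reads c2=-11/4 → after 2×micro: -2; S1 reads c1=121/64 → after 3×micro: -1331/512; S2 reads c1=121/64 → after 1×micro: 121/32 ⇒ (c0=-2, c1=-1331/512, c2=121/32)
[Gauss-Seidel] macro 1: S0 reads c2=-2 → after 2×micro: 0; S1 reads c1=1 → after 3×micro: -11/8; S2 reads c1=-11/8 → after 1×micro: -11/4 ⇒ (c0=0, c1=-11/8, c2=-11/4)
[Gauss-Seidel] macro 2: S0 reads c2=-11/4 → after 2×micro: -2; S1 reads c1=-11/8 → after 3×micro: 121/64; S2 reads c1=121/64 → after 1×micro: 121/32 ⇒ (c0=-2, c1=121/64, c2=121/32)
[Gauss-Seidel] macro 3: S0 reads c2=121/32 → after 2×micro: 1; S1 reads c1=121/64 → after 3×micro: -1331/512; S2 reads c1=-1331/512 → after 1×micro: -1331/256 ⇒ (c0=1, c1=-1331/512, c2=-1331/256)

first divergence at macro-step: 1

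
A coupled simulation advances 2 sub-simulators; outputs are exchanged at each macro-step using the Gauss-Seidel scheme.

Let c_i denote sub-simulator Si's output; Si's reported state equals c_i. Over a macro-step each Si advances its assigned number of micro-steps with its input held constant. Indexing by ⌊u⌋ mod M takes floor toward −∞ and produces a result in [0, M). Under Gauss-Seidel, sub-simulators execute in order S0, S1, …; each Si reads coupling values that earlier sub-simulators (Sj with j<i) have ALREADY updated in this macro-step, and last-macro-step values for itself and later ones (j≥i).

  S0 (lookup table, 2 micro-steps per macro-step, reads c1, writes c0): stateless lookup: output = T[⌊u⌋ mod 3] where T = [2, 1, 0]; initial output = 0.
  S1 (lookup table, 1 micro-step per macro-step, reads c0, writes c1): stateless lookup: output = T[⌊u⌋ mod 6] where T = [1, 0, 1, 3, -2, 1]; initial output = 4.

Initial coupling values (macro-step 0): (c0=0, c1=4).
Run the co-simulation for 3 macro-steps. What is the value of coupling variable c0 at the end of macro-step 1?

macro 1: S0 reads c1=4 → after 2×micro: 1; S1 reads c0=1 → after 1×micro: 0 ⇒ (c0=1, c1=0)
macro 2: S0 reads c1=0 → after 2×micro: 2; S1 reads c0=2 → after 1×micro: 1 ⇒ (c0=2, c1=1)
macro 3: S0 reads c1=1 → after 2×micro: 1; S1 reads c0=1 → after 1×micro: 0 ⇒ (c0=1, c1=0)

c0 at macro-step 1 = 1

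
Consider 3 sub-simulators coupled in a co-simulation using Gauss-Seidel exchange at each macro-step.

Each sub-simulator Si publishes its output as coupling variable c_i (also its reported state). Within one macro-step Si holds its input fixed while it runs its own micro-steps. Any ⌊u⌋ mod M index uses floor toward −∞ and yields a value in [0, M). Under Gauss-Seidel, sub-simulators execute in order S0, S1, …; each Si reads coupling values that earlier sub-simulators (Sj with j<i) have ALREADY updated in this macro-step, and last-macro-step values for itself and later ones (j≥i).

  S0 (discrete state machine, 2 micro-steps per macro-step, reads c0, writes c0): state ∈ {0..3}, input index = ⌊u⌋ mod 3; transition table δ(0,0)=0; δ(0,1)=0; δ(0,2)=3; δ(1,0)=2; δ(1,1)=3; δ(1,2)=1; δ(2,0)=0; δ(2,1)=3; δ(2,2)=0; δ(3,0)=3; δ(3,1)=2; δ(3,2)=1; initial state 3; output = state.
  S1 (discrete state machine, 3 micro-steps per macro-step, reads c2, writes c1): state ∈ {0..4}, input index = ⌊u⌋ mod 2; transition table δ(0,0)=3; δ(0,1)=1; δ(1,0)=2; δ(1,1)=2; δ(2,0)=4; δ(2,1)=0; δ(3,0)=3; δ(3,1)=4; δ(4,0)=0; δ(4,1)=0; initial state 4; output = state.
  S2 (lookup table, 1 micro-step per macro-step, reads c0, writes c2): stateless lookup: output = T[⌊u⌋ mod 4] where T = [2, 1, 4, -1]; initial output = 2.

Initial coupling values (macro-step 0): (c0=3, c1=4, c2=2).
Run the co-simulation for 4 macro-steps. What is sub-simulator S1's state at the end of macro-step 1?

S1 state at macro-step 1 = 3

macro 1: S0 reads c0=3 → after 2×micro: 3; S1 reads c2=2 → after 3×micro: 3; S2 reads c0=3 → after 1×micro: -1 ⇒ (c0=3, c1=3, c2=-1)
macro 2: S0 reads c0=3 → after 2×micro: 3; S1 reads c2=-1 → after 3×micro: 1; S2 reads c0=3 → after 1×micro: -1 ⇒ (c0=3, c1=1, c2=-1)
macro 3: S0 reads c0=3 → after 2×micro: 3; S1 reads c2=-1 → after 3×micro: 1; S2 reads c0=3 → after 1×micro: -1 ⇒ (c0=3, c1=1, c2=-1)
macro 4: S0 reads c0=3 → after 2×micro: 3; S1 reads c2=-1 → after 3×micro: 1; S2 reads c0=3 → after 1×micro: -1 ⇒ (c0=3, c1=1, c2=-1)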